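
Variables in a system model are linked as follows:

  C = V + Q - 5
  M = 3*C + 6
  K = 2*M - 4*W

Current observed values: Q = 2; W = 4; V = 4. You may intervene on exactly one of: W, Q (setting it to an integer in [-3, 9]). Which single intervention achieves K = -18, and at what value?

Intervening on W: with other inputs at their observed values, K = -4*W + 18. Solving for -18 gives W = 9, within [-3, 9].
Intervening on Q: K = 6*Q - 10. Reaching -18 requires Q = -4/3, not an integer.

set W = 9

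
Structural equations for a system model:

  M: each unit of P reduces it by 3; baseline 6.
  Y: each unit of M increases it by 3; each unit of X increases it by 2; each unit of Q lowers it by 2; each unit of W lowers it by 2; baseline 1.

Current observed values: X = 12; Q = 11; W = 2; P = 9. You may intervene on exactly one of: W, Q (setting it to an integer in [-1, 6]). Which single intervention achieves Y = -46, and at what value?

set Q = 2

Intervening on W: Y = -2*W - 60. Reaching -46 requires W = -7, outside [-1, 6].
Intervening on Q: with other inputs at their observed values, Y = -2*Q - 42. Solving for -46 gives Q = 2, within [-1, 6].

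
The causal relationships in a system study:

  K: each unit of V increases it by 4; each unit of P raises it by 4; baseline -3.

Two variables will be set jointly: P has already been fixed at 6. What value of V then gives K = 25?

With P held at 6:
Substituting into the K equation gives K = 4*V + 21.
Solve 4*V + 21 = 25: V = (25 - 21) / 4 = 1.

V = 1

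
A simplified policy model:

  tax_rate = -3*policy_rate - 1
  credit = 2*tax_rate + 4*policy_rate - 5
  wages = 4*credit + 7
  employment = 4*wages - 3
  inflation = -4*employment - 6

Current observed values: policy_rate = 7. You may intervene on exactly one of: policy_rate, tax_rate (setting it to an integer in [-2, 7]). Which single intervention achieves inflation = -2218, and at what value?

set tax_rate = 5

Intervening on policy_rate: inflation = 128*policy_rate + 342. Reaching -2218 requires policy_rate = -20, outside [-2, 7].
Intervening on tax_rate: with other inputs at their observed values, inflation = -128*tax_rate - 1578. Solving for -2218 gives tax_rate = 5, within [-2, 7].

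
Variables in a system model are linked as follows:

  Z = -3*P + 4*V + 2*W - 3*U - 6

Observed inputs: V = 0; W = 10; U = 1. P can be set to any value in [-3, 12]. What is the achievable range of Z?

Substituting into the Z equation gives Z = -3*P + 11.
Linear in P, so extremes are at the endpoints: P = -3 gives Z = 20; P = 12 gives Z = -25.

-25 to 20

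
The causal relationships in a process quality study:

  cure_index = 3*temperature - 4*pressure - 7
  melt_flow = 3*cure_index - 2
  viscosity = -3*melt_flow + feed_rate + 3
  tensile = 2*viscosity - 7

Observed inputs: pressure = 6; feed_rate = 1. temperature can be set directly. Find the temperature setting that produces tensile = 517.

temperature = 1

Substituting into the cure_index equation gives cure_index = 3*temperature - 31.
Substituting into the melt_flow equation gives melt_flow = 9*temperature - 95.
Substituting into the viscosity equation gives viscosity = -27*temperature + 289.
tensile becomes -54*temperature + 571.
Solve -54*temperature + 571 = 517: temperature = (517 - 571) / -54 = 1.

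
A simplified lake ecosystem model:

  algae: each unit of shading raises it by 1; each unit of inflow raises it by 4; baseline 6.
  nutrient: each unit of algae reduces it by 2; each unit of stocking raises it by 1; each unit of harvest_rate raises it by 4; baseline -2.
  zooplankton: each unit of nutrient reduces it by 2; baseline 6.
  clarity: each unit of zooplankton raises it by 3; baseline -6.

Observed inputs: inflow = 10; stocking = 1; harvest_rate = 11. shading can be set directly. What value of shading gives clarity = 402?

shading = 8

Substituting into the algae equation gives algae = shading + 46.
This gives nutrient = -2*shading - 49.
Substituting into the zooplankton equation gives zooplankton = 4*shading + 104.
This gives clarity = 12*shading + 306.
Solve 12*shading + 306 = 402: shading = (402 - 306) / 12 = 8.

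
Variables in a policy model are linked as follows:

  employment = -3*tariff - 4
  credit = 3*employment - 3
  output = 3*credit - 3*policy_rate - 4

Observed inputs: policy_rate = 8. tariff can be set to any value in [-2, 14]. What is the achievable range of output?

-451 to -19

Substituting into the credit equation gives credit = -9*tariff - 15.
So output = -27*tariff - 73.
Linear in tariff, so extremes are at the endpoints: tariff = -2 gives output = -19; tariff = 14 gives output = -451.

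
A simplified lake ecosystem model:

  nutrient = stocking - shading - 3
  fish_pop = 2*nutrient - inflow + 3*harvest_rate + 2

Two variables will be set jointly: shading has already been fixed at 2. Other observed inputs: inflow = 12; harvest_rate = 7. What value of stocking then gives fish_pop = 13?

stocking = 6

With shading held at 2:
Substituting into the nutrient equation gives nutrient = stocking - 5.
Substituting into the fish_pop equation gives fish_pop = 2*stocking + 1.
Solve 2*stocking + 1 = 13: stocking = (13 - 1) / 2 = 6.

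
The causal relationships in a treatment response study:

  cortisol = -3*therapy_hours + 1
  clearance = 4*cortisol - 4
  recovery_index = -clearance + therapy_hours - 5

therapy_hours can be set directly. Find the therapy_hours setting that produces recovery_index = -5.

Substituting into the clearance equation gives clearance = -12*therapy_hours.
So recovery_index = 13*therapy_hours - 5.
Solve 13*therapy_hours - 5 = -5: therapy_hours = (-5 + 5) / 13 = 0.

therapy_hours = 0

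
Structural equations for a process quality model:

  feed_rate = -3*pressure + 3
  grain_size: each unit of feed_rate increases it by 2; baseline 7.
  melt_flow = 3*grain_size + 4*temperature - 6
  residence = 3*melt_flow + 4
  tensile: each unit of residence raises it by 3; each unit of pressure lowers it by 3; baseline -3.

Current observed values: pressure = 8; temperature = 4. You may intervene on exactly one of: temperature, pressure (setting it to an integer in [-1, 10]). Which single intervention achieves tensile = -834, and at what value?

Intervening on temperature: with other inputs at their observed values, tensile = 36*temperature - 1014. Solving for -834 gives temperature = 5, within [-1, 10].
Intervening on pressure: tensile = -165*pressure + 450. Reaching -834 requires pressure = 428/55, not an integer.

set temperature = 5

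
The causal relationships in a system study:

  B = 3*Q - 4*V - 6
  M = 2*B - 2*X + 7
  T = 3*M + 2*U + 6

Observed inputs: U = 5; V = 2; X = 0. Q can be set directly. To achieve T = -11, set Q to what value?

Substituting into the B equation gives B = 3*Q - 14.
This gives M = 6*Q - 21.
T becomes 18*Q - 47.
Solve 18*Q - 47 = -11: Q = (-11 + 47) / 18 = 2.

Q = 2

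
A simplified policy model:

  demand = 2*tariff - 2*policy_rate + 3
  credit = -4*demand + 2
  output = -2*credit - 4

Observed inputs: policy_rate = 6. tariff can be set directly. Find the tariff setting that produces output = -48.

tariff = 2

Substituting into the demand equation gives demand = 2*tariff - 9.
This gives credit = -8*tariff + 38.
output becomes 16*tariff - 80.
Solve 16*tariff - 80 = -48: tariff = (-48 + 80) / 16 = 2.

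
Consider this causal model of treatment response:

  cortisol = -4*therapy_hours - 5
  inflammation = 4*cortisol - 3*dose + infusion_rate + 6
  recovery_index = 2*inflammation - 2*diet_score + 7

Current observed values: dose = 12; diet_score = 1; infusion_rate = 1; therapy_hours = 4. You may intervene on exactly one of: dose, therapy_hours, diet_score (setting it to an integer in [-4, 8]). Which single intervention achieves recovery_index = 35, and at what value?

Intervening on dose: recovery_index = -6*dose - 149. Reaching 35 requires dose = -92/3, not an integer.
Intervening on therapy_hours: with other inputs at their observed values, recovery_index = -32*therapy_hours - 93. Solving for 35 gives therapy_hours = -4, within [-4, 8].
Intervening on diet_score: recovery_index = -2*diet_score - 219. Reaching 35 requires diet_score = -127, outside [-4, 8].

set therapy_hours = -4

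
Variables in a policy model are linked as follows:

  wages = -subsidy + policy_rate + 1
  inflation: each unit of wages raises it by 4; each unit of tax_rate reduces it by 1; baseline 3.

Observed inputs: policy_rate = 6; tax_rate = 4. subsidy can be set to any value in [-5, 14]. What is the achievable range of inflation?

Substituting into the wages equation gives wages = -subsidy + 7.
This gives inflation = -4*subsidy + 27.
Linear in subsidy, so extremes are at the endpoints: subsidy = -5 gives inflation = 47; subsidy = 14 gives inflation = -29.

-29 to 47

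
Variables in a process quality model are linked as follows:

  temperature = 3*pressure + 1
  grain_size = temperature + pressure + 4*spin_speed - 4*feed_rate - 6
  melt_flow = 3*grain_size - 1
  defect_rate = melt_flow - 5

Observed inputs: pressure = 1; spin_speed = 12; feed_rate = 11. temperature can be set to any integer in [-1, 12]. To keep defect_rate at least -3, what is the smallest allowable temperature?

Intervening on temperature fixes its value directly, overriding its dependence on pressure.
Substituting into the grain_size equation gives grain_size = temperature - 1.
Substituting into the melt_flow equation gives melt_flow = 3*temperature - 4.
Substituting into the defect_rate equation gives defect_rate = 3*temperature - 9.
Require 3*temperature - 9 ≥ -3, so temperature ≥ 2.
The smallest integer in [-1, 12] satisfying this is 2.

temperature = 2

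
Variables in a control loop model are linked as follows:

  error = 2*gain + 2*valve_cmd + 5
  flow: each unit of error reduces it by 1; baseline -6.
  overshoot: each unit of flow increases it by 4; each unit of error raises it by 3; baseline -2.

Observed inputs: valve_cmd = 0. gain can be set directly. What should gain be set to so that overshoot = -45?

Substituting into the error equation gives error = 2*gain + 5.
So flow = -2*gain - 11.
So overshoot = -2*gain - 31.
Solve -2*gain - 31 = -45: gain = (-45 + 31) / -2 = 7.

gain = 7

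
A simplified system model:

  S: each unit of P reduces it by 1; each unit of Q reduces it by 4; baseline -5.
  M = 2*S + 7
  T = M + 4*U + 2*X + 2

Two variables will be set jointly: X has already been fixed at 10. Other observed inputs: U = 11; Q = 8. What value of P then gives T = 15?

With X held at 10:
Substituting into the S equation gives S = -P - 37.
So M = -2*P - 67.
Substituting into the T equation gives T = -2*P - 1.
Solve -2*P - 1 = 15: P = (15 + 1) / -2 = -8.

P = -8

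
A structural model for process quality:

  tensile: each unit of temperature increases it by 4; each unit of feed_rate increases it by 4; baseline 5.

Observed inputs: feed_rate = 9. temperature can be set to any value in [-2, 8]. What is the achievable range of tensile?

33 to 73

Substituting into the tensile equation gives tensile = 4*temperature + 41.
Linear in temperature, so extremes are at the endpoints: temperature = -2 gives tensile = 33; temperature = 8 gives tensile = 73.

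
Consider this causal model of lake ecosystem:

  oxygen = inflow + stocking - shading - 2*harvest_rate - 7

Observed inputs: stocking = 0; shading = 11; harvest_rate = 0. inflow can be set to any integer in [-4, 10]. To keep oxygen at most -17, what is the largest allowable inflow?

inflow = 1

Substituting into the oxygen equation gives oxygen = inflow - 18.
Require inflow - 18 ≤ -17, so inflow ≤ 1.
The largest integer in [-4, 10] satisfying this is 1.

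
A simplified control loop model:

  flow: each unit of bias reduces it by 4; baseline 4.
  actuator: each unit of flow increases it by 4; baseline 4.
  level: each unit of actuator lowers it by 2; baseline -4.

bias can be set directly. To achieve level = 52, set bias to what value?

Substituting into the actuator equation gives actuator = -16*bias + 20.
Substituting into the level equation gives level = 32*bias - 44.
Solve 32*bias - 44 = 52: bias = (52 + 44) / 32 = 3.

bias = 3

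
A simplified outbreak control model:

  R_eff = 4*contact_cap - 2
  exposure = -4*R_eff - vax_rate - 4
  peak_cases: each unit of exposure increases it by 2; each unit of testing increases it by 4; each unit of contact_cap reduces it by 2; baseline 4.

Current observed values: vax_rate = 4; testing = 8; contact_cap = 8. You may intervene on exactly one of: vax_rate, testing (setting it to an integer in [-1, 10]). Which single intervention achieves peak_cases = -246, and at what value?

set vax_rate = 9

Intervening on vax_rate: with other inputs at their observed values, peak_cases = -2*vax_rate - 228. Solving for -246 gives vax_rate = 9, within [-1, 10].
Intervening on testing: peak_cases = 4*testing - 268. Reaching -246 requires testing = 11/2, not an integer.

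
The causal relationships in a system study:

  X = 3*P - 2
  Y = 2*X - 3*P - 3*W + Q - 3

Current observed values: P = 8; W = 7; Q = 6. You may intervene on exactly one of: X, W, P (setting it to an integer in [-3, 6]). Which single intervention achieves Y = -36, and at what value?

set X = 3

Intervening on X: with other inputs at their observed values, Y = 2*X - 42. Solving for -36 gives X = 3, within [-3, 6].
Intervening on W: Y = -3*W + 23. Reaching -36 requires W = 59/3, not an integer.
Intervening on P: Y = 3*P - 22. Reaching -36 requires P = -14/3, not an integer.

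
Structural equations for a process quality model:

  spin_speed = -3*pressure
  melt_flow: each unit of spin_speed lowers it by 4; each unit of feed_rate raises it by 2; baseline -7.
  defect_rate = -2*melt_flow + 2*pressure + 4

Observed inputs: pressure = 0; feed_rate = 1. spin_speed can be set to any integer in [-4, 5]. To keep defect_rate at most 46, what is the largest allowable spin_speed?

Intervening on spin_speed fixes its value directly, overriding its dependence on pressure.
Substituting into the melt_flow equation gives melt_flow = -4*spin_speed - 5.
defect_rate becomes 8*spin_speed + 14.
Require 8*spin_speed + 14 ≤ 46, so spin_speed ≤ 4.
The largest integer in [-4, 5] satisfying this is 4.

spin_speed = 4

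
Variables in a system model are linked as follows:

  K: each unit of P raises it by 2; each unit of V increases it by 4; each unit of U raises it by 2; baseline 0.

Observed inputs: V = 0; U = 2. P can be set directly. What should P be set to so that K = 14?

Substituting into the K equation gives K = 2*P + 4.
Solve 2*P + 4 = 14: P = (14 - 4) / 2 = 5.

P = 5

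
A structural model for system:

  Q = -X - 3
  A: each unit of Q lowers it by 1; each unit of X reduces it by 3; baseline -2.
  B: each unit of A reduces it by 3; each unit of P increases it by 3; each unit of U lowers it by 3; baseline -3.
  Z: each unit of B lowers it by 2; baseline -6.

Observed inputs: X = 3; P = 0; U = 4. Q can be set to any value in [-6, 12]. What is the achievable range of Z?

-114 to -6

Intervening on Q fixes its value directly, overriding its dependence on X.
Substituting into the A equation gives A = -Q - 11.
Substituting into the B equation gives B = 3*Q + 18.
Z becomes -6*Q - 42.
Linear in Q, so extremes are at the endpoints: Q = -6 gives Z = -6; Q = 12 gives Z = -114.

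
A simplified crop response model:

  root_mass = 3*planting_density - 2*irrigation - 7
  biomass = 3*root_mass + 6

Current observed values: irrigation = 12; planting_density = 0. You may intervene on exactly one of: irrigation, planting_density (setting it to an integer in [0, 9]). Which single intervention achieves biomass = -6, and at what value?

Intervening on irrigation: biomass = -6*irrigation - 15. Reaching -6 requires irrigation = -3/2, not an integer.
Intervening on planting_density: with other inputs at their observed values, biomass = 9*planting_density - 87. Solving for -6 gives planting_density = 9, within [0, 9].

set planting_density = 9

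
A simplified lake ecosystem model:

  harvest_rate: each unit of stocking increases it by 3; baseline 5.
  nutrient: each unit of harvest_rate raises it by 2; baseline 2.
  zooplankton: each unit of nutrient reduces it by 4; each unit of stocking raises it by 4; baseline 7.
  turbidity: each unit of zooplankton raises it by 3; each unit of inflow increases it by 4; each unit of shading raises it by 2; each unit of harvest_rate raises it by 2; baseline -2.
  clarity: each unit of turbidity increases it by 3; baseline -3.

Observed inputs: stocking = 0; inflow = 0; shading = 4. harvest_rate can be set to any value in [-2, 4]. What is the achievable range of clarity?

-258 to 138

Intervening on harvest_rate fixes its value directly, overriding its dependence on stocking.
Substituting into the zooplankton equation gives zooplankton = -8*harvest_rate - 1.
This gives turbidity = -22*harvest_rate + 3.
Substituting into the clarity equation gives clarity = -66*harvest_rate + 6.
Linear in harvest_rate, so extremes are at the endpoints: harvest_rate = -2 gives clarity = 138; harvest_rate = 4 gives clarity = -258.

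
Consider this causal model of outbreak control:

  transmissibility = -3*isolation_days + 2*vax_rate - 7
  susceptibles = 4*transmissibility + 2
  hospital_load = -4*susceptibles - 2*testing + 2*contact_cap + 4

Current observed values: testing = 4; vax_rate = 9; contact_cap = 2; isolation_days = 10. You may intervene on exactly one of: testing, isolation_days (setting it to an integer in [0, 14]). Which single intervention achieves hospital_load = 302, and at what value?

Intervening on testing: with other inputs at their observed values, hospital_load = -2*testing + 304. Solving for 302 gives testing = 1, within [0, 14].
Intervening on isolation_days: hospital_load = 48*isolation_days - 184. Reaching 302 requires isolation_days = 81/8, not an integer.

set testing = 1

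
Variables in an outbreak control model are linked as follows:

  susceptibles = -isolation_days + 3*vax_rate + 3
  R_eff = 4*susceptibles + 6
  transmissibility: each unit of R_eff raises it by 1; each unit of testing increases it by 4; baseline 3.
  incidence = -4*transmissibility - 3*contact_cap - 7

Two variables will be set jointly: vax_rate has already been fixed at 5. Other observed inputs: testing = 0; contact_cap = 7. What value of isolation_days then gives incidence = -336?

With vax_rate held at 5:
Substituting into the susceptibles equation gives susceptibles = -isolation_days + 18.
R_eff becomes -4*isolation_days + 78.
Substituting into the transmissibility equation gives transmissibility = -4*isolation_days + 81.
Substituting into the incidence equation gives incidence = 16*isolation_days - 352.
Solve 16*isolation_days - 352 = -336: isolation_days = (-336 + 352) / 16 = 1.

isolation_days = 1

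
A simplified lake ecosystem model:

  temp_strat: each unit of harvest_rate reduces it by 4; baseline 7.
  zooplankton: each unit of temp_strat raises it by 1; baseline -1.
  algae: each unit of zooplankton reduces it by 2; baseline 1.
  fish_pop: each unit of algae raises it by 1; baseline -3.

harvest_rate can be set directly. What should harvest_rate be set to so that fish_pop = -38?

harvest_rate = -3

Substituting into the zooplankton equation gives zooplankton = -4*harvest_rate + 6.
This gives algae = 8*harvest_rate - 11.
fish_pop becomes 8*harvest_rate - 14.
Solve 8*harvest_rate - 14 = -38: harvest_rate = (-38 + 14) / 8 = -3.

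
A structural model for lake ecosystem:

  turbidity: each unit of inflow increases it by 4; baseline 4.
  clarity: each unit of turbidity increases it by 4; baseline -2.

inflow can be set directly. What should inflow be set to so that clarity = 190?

Substituting into the clarity equation gives clarity = 16*inflow + 14.
Solve 16*inflow + 14 = 190: inflow = (190 - 14) / 16 = 11.

inflow = 11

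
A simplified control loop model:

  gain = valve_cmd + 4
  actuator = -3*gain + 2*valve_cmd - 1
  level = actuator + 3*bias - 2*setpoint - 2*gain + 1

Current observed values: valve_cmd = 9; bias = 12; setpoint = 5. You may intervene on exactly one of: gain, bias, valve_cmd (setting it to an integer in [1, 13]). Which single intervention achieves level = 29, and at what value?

Intervening on gain: with other inputs at their observed values, level = -5*gain + 44. Solving for 29 gives gain = 3, within [1, 13].
Intervening on bias: level = 3*bias - 57. Reaching 29 requires bias = 86/3, not an integer.
Intervening on valve_cmd: level = -3*valve_cmd + 6. Reaching 29 requires valve_cmd = -23/3, not an integer.

set gain = 3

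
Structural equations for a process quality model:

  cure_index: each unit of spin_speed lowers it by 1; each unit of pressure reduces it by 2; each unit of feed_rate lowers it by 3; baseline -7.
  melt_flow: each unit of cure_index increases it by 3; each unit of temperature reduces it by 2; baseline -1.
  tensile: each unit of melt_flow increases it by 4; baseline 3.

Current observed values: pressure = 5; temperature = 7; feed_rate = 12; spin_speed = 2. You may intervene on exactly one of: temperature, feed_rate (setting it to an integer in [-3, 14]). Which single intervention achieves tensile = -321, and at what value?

set feed_rate = 1

Intervening on temperature: tensile = -8*temperature - 661. Reaching -321 requires temperature = -85/2, not an integer.
Intervening on feed_rate: with other inputs at their observed values, tensile = -36*feed_rate - 285. Solving for -321 gives feed_rate = 1, within [-3, 14].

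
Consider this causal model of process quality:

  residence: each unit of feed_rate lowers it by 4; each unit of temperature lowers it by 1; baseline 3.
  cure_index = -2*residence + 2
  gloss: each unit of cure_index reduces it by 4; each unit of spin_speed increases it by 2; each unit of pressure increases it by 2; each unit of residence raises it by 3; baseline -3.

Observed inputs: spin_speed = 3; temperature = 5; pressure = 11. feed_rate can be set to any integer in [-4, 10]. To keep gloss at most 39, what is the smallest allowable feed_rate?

Substituting into the residence equation gives residence = -4*feed_rate - 2.
cure_index becomes 8*feed_rate + 6.
This gives gloss = -44*feed_rate - 5.
Require -44*feed_rate - 5 ≤ 39, so feed_rate ≥ -1.
The smallest integer in [-4, 10] satisfying this is -1.

feed_rate = -1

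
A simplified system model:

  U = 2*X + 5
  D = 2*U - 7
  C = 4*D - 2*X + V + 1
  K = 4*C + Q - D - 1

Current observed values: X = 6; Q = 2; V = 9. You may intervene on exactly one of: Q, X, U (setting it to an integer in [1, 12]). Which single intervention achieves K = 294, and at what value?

Intervening on Q: K = Q + 396. Reaching 294 requires Q = -102, outside [1, 12].
Intervening on X: with other inputs at their observed values, K = 52*X + 86. Solving for 294 gives X = 4, within [1, 12].
Intervening on U: K = 30*U - 112. Reaching 294 requires U = 203/15, not an integer.

set X = 4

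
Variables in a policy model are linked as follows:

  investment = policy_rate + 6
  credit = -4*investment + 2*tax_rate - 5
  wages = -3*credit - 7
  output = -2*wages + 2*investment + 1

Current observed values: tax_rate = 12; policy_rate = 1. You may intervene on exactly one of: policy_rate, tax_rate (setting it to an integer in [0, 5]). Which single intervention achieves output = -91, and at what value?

set policy_rate = 4

Intervening on policy_rate: with other inputs at their observed values, output = -22*policy_rate - 3. Solving for -91 gives policy_rate = 4, within [0, 5].
Intervening on tax_rate: output = 12*tax_rate - 169. Reaching -91 requires tax_rate = 13/2, not an integer.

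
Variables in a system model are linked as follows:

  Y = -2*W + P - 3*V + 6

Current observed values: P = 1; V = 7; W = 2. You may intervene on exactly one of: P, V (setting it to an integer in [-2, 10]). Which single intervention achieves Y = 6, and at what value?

Intervening on P: Y = P - 19. Reaching 6 requires P = 25, outside [-2, 10].
Intervening on V: with other inputs at their observed values, Y = -3*V + 3. Solving for 6 gives V = -1, within [-2, 10].

set V = -1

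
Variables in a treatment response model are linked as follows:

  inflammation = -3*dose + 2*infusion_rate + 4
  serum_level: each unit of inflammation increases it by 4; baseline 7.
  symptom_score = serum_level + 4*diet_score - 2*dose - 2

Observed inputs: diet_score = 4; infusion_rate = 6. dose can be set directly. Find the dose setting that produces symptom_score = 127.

Substituting into the inflammation equation gives inflammation = -3*dose + 16.
Substituting into the serum_level equation gives serum_level = -12*dose + 71.
So symptom_score = -14*dose + 85.
Solve -14*dose + 85 = 127: dose = (127 - 85) / -14 = -3.

dose = -3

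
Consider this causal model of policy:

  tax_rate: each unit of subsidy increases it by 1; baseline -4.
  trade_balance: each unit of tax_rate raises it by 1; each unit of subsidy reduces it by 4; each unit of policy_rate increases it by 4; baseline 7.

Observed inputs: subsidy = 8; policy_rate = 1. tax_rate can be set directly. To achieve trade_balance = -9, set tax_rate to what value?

tax_rate = 12

Intervening on tax_rate fixes its value directly, overriding its dependence on subsidy.
Substituting into the trade_balance equation gives trade_balance = tax_rate - 21.
Solve tax_rate - 21 = -9: tax_rate = (-9 + 21) / 1 = 12.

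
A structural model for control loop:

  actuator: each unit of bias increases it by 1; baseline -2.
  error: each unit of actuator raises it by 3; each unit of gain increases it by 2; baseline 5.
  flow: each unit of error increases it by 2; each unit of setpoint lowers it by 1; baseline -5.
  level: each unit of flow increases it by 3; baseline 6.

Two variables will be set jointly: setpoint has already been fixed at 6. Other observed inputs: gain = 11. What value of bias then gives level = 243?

bias = 8

With setpoint held at 6:
Substituting into the error equation gives error = 3*bias + 21.
This gives flow = 6*bias + 31.
So level = 18*bias + 99.
Solve 18*bias + 99 = 243: bias = (243 - 99) / 18 = 8.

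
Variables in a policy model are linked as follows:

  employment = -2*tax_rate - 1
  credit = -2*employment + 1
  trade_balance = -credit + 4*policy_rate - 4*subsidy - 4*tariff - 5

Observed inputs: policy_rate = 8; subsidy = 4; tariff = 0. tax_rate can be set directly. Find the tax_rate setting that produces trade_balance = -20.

Substituting into the credit equation gives credit = 4*tax_rate + 3.
So trade_balance = -4*tax_rate + 8.
Solve -4*tax_rate + 8 = -20: tax_rate = (-20 - 8) / -4 = 7.

tax_rate = 7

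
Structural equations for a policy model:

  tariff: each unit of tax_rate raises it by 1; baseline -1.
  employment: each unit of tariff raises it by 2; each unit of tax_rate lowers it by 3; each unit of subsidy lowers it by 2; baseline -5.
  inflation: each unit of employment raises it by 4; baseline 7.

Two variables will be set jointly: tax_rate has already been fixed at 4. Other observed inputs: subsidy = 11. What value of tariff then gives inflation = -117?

tariff = 4

With tax_rate held at 4:
Intervening on tariff fixes its value directly, overriding its dependence on tax_rate.
Substituting into the employment equation gives employment = 2*tariff - 39.
Substituting into the inflation equation gives inflation = 8*tariff - 149.
Solve 8*tariff - 149 = -117: tariff = (-117 + 149) / 8 = 4.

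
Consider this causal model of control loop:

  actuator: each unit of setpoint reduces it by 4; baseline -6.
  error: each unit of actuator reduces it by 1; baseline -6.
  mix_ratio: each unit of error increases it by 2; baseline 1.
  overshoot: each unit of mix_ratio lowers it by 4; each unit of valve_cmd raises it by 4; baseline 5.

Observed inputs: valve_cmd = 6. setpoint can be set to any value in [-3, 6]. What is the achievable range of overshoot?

-167 to 121

Substituting into the error equation gives error = 4*setpoint.
Substituting into the mix_ratio equation gives mix_ratio = 8*setpoint + 1.
Substituting into the overshoot equation gives overshoot = -32*setpoint + 25.
Linear in setpoint, so extremes are at the endpoints: setpoint = -3 gives overshoot = 121; setpoint = 6 gives overshoot = -167.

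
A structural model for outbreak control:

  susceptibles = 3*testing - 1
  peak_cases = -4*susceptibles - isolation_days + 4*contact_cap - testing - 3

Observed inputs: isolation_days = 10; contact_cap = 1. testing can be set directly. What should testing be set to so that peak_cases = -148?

testing = 11

Substituting into the peak_cases equation gives peak_cases = -13*testing - 5.
Solve -13*testing - 5 = -148: testing = (-148 + 5) / -13 = 11.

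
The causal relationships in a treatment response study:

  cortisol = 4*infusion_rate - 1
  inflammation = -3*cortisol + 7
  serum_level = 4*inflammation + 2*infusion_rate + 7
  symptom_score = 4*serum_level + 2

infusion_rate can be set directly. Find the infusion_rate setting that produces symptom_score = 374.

Substituting into the inflammation equation gives inflammation = -12*infusion_rate + 10.
Substituting into the serum_level equation gives serum_level = -46*infusion_rate + 47.
This gives symptom_score = -184*infusion_rate + 190.
Solve -184*infusion_rate + 190 = 374: infusion_rate = (374 - 190) / -184 = -1.

infusion_rate = -1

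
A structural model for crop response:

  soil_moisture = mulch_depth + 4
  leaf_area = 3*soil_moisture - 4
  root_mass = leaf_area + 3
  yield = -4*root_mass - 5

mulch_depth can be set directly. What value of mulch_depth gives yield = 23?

Substituting into the leaf_area equation gives leaf_area = 3*mulch_depth + 8.
This gives root_mass = 3*mulch_depth + 11.
Substituting into the yield equation gives yield = -12*mulch_depth - 49.
Solve -12*mulch_depth - 49 = 23: mulch_depth = (23 + 49) / -12 = -6.

mulch_depth = -6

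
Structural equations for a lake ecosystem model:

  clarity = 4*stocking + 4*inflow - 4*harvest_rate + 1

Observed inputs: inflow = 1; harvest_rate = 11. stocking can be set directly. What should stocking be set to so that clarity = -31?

stocking = 2

Substituting into the clarity equation gives clarity = 4*stocking - 39.
Solve 4*stocking - 39 = -31: stocking = (-31 + 39) / 4 = 2.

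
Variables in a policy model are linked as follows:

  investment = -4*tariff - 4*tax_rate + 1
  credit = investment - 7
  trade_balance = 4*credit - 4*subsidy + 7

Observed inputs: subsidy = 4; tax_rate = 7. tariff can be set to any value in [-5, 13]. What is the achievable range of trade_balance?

-353 to -65

Substituting into the investment equation gives investment = -4*tariff - 27.
credit becomes -4*tariff - 34.
So trade_balance = -16*tariff - 145.
Linear in tariff, so extremes are at the endpoints: tariff = -5 gives trade_balance = -65; tariff = 13 gives trade_balance = -353.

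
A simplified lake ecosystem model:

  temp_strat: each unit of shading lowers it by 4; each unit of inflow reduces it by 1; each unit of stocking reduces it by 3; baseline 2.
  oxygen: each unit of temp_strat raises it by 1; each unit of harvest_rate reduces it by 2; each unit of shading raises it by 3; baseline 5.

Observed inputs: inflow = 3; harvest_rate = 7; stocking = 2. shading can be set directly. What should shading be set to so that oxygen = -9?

shading = -7

Substituting into the temp_strat equation gives temp_strat = -4*shading - 7.
This gives oxygen = -shading - 16.
Solve -shading - 16 = -9: shading = (-9 + 16) / -1 = -7.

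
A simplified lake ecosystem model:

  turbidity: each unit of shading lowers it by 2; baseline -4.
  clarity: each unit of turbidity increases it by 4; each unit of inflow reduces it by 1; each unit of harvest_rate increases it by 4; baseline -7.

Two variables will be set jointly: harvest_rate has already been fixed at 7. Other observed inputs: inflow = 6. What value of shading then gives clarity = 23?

shading = -3

With harvest_rate held at 7:
Substituting into the clarity equation gives clarity = -8*shading - 1.
Solve -8*shading - 1 = 23: shading = (23 + 1) / -8 = -3.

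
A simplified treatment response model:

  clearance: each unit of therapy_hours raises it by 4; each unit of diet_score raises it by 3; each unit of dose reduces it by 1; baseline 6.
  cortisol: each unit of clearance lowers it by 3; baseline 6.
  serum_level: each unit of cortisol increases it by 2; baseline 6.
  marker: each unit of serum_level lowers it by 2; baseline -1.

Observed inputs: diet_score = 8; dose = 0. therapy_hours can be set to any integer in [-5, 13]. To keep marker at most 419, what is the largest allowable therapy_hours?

Substituting into the clearance equation gives clearance = 4*therapy_hours + 30.
cortisol becomes -12*therapy_hours - 84.
Substituting into the serum_level equation gives serum_level = -24*therapy_hours - 162.
So marker = 48*therapy_hours + 323.
Require 48*therapy_hours + 323 ≤ 419, so therapy_hours ≤ 2.
The largest integer in [-5, 13] satisfying this is 2.

therapy_hours = 2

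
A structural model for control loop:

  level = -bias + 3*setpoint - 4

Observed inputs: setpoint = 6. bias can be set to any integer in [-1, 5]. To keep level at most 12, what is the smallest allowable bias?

Substituting into the level equation gives level = -bias + 14.
Require -bias + 14 ≤ 12, so bias ≥ 2.
The smallest integer in [-1, 5] satisfying this is 2.

bias = 2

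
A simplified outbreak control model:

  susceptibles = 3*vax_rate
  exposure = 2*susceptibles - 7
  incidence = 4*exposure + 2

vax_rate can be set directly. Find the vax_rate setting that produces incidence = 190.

vax_rate = 9

Substituting into the exposure equation gives exposure = 6*vax_rate - 7.
This gives incidence = 24*vax_rate - 26.
Solve 24*vax_rate - 26 = 190: vax_rate = (190 + 26) / 24 = 9.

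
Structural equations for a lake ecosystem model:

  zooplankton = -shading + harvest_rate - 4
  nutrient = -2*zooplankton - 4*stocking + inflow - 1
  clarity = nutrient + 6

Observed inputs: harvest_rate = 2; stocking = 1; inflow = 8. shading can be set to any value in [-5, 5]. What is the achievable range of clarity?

3 to 23

Substituting into the zooplankton equation gives zooplankton = -shading - 2.
Substituting into the nutrient equation gives nutrient = 2*shading + 7.
Substituting into the clarity equation gives clarity = 2*shading + 13.
Linear in shading, so extremes are at the endpoints: shading = -5 gives clarity = 3; shading = 5 gives clarity = 23.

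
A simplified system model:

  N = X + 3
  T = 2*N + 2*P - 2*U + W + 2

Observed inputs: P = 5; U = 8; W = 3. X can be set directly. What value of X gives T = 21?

X = 8

Substituting into the T equation gives T = 2*X + 5.
Solve 2*X + 5 = 21: X = (21 - 5) / 2 = 8.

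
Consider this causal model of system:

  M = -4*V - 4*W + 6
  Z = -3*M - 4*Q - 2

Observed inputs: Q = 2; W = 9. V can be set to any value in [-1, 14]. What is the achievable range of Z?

68 to 248

Substituting into the M equation gives M = -4*V - 30.
Substituting into the Z equation gives Z = 12*V + 80.
Linear in V, so extremes are at the endpoints: V = -1 gives Z = 68; V = 14 gives Z = 248.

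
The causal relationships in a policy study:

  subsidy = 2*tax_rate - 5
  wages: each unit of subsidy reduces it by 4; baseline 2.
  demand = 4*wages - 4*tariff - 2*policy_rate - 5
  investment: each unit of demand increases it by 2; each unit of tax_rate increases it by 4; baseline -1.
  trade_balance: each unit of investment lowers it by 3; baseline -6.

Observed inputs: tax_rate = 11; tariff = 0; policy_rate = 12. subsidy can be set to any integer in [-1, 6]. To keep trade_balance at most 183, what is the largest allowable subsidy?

Intervening on subsidy fixes its value directly, overriding its dependence on tax_rate.
Substituting into the demand equation gives demand = -16*subsidy - 21.
investment becomes -32*subsidy + 1.
Substituting into the trade_balance equation gives trade_balance = 96*subsidy - 9.
Require 96*subsidy - 9 ≤ 183, so subsidy ≤ 2.
The largest integer in [-1, 6] satisfying this is 2.

subsidy = 2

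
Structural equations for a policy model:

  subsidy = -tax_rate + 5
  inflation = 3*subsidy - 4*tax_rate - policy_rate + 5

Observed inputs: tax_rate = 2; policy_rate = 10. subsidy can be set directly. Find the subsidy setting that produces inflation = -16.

Intervening on subsidy fixes its value directly, overriding its dependence on tax_rate.
Substituting into the inflation equation gives inflation = 3*subsidy - 13.
Solve 3*subsidy - 13 = -16: subsidy = (-16 + 13) / 3 = -1.

subsidy = -1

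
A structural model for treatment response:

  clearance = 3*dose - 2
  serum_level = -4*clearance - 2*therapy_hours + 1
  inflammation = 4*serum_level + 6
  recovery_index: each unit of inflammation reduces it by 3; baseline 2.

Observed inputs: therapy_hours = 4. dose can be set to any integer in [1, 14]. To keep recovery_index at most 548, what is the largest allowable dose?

dose = 4

Substituting into the serum_level equation gives serum_level = -12*dose + 1.
inflammation becomes -48*dose + 10.
Substituting into the recovery_index equation gives recovery_index = 144*dose - 28.
Require 144*dose - 28 ≤ 548, so dose ≤ 4.
The largest integer in [1, 14] satisfying this is 4.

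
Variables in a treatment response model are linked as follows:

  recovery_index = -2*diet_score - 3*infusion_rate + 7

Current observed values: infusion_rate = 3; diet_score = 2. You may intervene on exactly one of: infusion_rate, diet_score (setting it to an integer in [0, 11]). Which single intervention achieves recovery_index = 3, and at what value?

set infusion_rate = 0

Intervening on infusion_rate: with other inputs at their observed values, recovery_index = -3*infusion_rate + 3. Solving for 3 gives infusion_rate = 0, within [0, 11].
Intervening on diet_score: recovery_index = -2*diet_score - 2. Reaching 3 requires diet_score = -5/2, not an integer.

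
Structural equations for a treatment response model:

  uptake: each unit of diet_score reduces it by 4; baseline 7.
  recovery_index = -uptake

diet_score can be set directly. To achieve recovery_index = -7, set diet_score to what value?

diet_score = 0

Substituting into the recovery_index equation gives recovery_index = 4*diet_score - 7.
Solve 4*diet_score - 7 = -7: diet_score = (-7 + 7) / 4 = 0.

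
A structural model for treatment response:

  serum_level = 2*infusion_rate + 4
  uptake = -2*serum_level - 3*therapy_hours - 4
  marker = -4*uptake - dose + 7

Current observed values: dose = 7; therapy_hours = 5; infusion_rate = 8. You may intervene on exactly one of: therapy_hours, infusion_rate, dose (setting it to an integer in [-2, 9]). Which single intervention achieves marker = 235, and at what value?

set dose = 8

Intervening on therapy_hours: marker = 12*therapy_hours + 176. Reaching 235 requires therapy_hours = 59/12, not an integer.
Intervening on infusion_rate: marker = 16*infusion_rate + 108. Reaching 235 requires infusion_rate = 127/16, not an integer.
Intervening on dose: with other inputs at their observed values, marker = -dose + 243. Solving for 235 gives dose = 8, within [-2, 9].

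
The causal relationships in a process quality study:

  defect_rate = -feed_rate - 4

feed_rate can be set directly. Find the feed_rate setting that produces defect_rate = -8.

feed_rate = 4

Solve -feed_rate - 4 = -8: feed_rate = (-8 + 4) / -1 = 4.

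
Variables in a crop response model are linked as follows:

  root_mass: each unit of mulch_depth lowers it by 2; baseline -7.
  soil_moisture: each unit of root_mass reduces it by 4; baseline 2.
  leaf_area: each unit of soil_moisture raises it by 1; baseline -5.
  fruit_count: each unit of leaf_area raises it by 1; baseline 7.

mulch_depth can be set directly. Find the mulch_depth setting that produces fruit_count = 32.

Substituting into the soil_moisture equation gives soil_moisture = 8*mulch_depth + 30.
Substituting into the leaf_area equation gives leaf_area = 8*mulch_depth + 25.
Substituting into the fruit_count equation gives fruit_count = 8*mulch_depth + 32.
Solve 8*mulch_depth + 32 = 32: mulch_depth = (32 - 32) / 8 = 0.

mulch_depth = 0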